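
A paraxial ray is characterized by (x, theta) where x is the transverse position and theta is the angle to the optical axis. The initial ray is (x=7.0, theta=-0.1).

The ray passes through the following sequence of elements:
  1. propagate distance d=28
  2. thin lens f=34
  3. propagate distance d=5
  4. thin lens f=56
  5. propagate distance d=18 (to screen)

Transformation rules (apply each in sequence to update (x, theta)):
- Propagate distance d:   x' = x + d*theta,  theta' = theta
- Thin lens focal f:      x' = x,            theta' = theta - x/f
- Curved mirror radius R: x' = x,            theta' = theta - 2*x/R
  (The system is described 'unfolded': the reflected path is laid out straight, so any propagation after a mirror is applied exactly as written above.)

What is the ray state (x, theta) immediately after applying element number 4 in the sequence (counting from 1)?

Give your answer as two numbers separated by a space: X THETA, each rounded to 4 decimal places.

Initial: x=7.0000 theta=-0.1000
After 1 (propagate distance d=28): x=4.2000 theta=-0.1000
After 2 (thin lens f=34): x=4.2000 theta=-19/85 (≈-0.2235)
After 3 (propagate distance d=5): x=262/85 (≈3.0824) theta=-19/85 (≈-0.2235)
After 4 (thin lens f=56): x=262/85 (≈3.0824) theta=-39/140 (≈-0.2786)
Rounded to 4 decimal places: x = 3.0824, theta = -0.2786

Answer: 3.0824 -0.2786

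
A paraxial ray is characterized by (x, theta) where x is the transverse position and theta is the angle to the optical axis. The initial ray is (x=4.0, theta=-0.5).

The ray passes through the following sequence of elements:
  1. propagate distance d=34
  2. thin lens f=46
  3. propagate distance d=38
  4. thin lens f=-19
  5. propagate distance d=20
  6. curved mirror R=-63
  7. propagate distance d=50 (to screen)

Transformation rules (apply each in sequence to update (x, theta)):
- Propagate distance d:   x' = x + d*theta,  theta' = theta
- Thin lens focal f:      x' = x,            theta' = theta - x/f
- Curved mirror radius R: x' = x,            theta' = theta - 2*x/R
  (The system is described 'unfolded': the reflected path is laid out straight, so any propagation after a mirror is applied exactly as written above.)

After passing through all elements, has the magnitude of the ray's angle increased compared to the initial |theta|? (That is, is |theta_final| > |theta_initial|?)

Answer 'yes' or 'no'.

Answer: yes

Derivation:
Initial: x=4.0000 theta=-0.5000
After 1 (propagate distance d=34): x=-13.0000 theta=-0.5000
After 2 (thin lens f=46): x=-13.0000 theta=-5/23 (≈-0.2174)
After 3 (propagate distance d=38): x=-489/23 (≈-21.2609) theta=-5/23 (≈-0.2174)
After 4 (thin lens f=-19): x=-489/23 (≈-21.2609) theta=-584/437 (≈-1.3364)
After 5 (propagate distance d=20): x=-20971/437 (≈-47.9886) theta=-584/437 (≈-1.3364)
After 6 (curved mirror R=-63): x=-20971/437 (≈-47.9886) theta=-78734/27531 (≈-2.8598)
After 7 (propagate distance d=50 (to screen)): x=-5257873/27531 (≈-190.9801) theta=-78734/27531 (≈-2.8598)
|theta_initial|=0.5000 |theta_final|=78734/27531 (≈2.8598) -> increased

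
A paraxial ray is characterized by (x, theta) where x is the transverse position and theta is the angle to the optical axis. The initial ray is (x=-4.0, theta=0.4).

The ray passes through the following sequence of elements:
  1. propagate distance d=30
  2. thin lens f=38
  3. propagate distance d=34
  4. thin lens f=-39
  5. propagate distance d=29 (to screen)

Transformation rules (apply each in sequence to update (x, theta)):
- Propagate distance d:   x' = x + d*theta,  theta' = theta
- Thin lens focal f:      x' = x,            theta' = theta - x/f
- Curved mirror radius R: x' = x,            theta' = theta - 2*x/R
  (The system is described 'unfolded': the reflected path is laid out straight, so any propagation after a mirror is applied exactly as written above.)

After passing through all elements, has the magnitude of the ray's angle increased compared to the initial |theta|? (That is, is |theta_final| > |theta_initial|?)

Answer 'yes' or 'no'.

Initial: x=-4.0000 theta=0.4000
After 1 (propagate distance d=30): x=8.0000 theta=0.4000
After 2 (thin lens f=38): x=8.0000 theta=18/95 (≈0.1895)
After 3 (propagate distance d=34): x=1372/95 (≈14.4421) theta=18/95 (≈0.1895)
After 4 (thin lens f=-39): x=1372/95 (≈14.4421) theta=2074/3705 (≈0.5598)
After 5 (propagate distance d=29 (to screen)): x=113654/3705 (≈30.6758) theta=2074/3705 (≈0.5598)
|theta_initial|=0.4000 |theta_final|=2074/3705 (≈0.5598) -> increased

Answer: yes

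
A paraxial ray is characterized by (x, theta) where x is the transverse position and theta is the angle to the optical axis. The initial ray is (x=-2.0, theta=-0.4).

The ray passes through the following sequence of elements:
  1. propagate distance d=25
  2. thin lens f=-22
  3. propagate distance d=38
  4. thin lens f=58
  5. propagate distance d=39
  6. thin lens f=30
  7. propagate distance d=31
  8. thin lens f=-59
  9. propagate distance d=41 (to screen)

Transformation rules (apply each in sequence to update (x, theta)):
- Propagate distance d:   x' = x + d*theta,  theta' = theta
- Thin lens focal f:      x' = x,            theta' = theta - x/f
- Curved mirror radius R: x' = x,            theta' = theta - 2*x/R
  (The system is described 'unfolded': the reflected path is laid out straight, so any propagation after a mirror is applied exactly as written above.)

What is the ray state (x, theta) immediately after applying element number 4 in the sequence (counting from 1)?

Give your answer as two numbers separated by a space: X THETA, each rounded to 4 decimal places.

Answer: -47.9273 -0.1191

Derivation:
Initial: x=-2.0000 theta=-0.4000
After 1 (propagate distance d=25): x=-12.0000 theta=-0.4000
After 2 (thin lens f=-22): x=-12.0000 theta=-52/55 (≈-0.9455)
After 3 (propagate distance d=38): x=-2636/55 (≈-47.9273) theta=-52/55 (≈-0.9455)
After 4 (thin lens f=58): x=-2636/55 (≈-47.9273) theta=-38/319 (≈-0.1191)
Rounded to 4 decimal places: x = -47.9273, theta = -0.1191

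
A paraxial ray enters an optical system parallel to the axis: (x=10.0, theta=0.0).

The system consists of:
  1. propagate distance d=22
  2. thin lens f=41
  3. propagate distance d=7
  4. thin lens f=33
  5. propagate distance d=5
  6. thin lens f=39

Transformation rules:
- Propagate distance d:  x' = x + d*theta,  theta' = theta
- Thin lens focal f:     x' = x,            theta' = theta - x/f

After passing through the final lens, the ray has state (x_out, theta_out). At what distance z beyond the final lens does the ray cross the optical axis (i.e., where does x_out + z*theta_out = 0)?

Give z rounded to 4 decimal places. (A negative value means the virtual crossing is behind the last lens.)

Initial: x=10.0000 theta=0.0000
After 1 (propagate distance d=22): x=10.0000 theta=0.0000
After 2 (thin lens f=41): x=10.0000 theta=-10/41 (≈-0.2439)
After 3 (propagate distance d=7): x=340/41 (≈8.2927) theta=-10/41 (≈-0.2439)
After 4 (thin lens f=33): x=340/41 (≈8.2927) theta=-670/1353 (≈-0.4952)
After 5 (propagate distance d=5): x=7870/1353 (≈5.8167) theta=-670/1353 (≈-0.4952)
After 6 (thin lens f=39): x=7870/1353 (≈5.8167) theta=-34000/52767 (≈-0.6443)
z_focus = -x_out/theta_out = -(7870/1353)/(-34000/52767) = 30693/3400 ≈ 9.0274
Rounded to 4 decimal places: z = 9.0274

Answer: 9.0274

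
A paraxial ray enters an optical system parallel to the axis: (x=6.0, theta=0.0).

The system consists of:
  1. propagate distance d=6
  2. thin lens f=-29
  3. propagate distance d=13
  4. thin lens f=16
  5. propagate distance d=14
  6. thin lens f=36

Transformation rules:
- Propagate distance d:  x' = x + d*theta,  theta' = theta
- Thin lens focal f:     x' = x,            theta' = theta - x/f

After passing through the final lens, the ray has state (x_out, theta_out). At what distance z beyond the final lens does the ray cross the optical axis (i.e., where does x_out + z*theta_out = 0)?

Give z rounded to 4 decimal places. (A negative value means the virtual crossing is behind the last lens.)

Answer: 8.9132

Derivation:
Initial: x=6.0000 theta=0.0000
After 1 (propagate distance d=6): x=6.0000 theta=0.0000
After 2 (thin lens f=-29): x=6.0000 theta=6/29 (≈0.2069)
After 3 (propagate distance d=13): x=252/29 (≈8.6897) theta=6/29 (≈0.2069)
After 4 (thin lens f=16): x=252/29 (≈8.6897) theta=-39/116 (≈-0.3362)
After 5 (propagate distance d=14): x=231/58 (≈3.9828) theta=-39/116 (≈-0.3362)
After 6 (thin lens f=36): x=231/58 (≈3.9828) theta=-311/696 (≈-0.4468)
z_focus = -x_out/theta_out = -(231/58)/(-311/696) = 2772/311 ≈ 8.9132
Rounded to 4 decimal places: z = 8.9132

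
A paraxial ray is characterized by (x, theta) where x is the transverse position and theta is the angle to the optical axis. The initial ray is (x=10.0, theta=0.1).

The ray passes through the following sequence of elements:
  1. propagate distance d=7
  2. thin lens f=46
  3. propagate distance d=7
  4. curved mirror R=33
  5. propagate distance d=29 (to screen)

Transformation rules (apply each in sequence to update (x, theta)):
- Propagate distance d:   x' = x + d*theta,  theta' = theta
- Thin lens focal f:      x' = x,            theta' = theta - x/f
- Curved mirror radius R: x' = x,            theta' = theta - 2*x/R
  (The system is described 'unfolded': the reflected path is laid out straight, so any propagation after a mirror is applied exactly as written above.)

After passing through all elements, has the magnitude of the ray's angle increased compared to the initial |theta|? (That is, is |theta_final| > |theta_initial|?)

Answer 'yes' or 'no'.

Initial: x=10.0000 theta=0.1000
After 1 (propagate distance d=7): x=10.7000 theta=0.1000
After 2 (thin lens f=46): x=10.7000 theta=-61/460 (≈-0.1326)
After 3 (propagate distance d=7): x=899/92 (≈9.7717) theta=-61/460 (≈-0.1326)
After 4 (curved mirror R=33): x=899/92 (≈9.7717) theta=-11003/15180 (≈-0.7248)
After 5 (propagate distance d=29 (to screen)): x=-1856/165 (≈-11.2485) theta=-11003/15180 (≈-0.7248)
|theta_initial|=0.1000 |theta_final|=11003/15180 (≈0.7248) -> increased

Answer: yes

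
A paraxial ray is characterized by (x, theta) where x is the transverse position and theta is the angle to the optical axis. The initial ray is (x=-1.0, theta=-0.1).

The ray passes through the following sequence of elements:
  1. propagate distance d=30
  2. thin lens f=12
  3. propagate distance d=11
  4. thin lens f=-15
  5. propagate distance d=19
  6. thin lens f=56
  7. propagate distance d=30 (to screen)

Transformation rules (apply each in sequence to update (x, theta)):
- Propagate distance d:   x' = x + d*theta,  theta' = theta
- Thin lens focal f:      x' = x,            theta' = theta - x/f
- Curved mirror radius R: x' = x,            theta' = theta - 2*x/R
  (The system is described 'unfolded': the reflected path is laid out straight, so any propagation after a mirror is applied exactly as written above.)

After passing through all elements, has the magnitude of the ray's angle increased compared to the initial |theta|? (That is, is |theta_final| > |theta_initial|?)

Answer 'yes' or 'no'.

Answer: yes

Derivation:
Initial: x=-1.0000 theta=-0.1000
After 1 (propagate distance d=30): x=-4.0000 theta=-0.1000
After 2 (thin lens f=12): x=-4.0000 theta=7/30 (≈0.2333)
After 3 (propagate distance d=11): x=-43/30 (≈-1.4333) theta=7/30 (≈0.2333)
After 4 (thin lens f=-15): x=-43/30 (≈-1.4333) theta=31/225 (≈0.1378)
After 5 (propagate distance d=19): x=533/450 (≈1.1844) theta=31/225 (≈0.1378)
After 6 (thin lens f=56): x=533/450 (≈1.1844) theta=2939/25200 (≈0.1166)
After 7 (propagate distance d=30 (to screen)): x=59009/12600 (≈4.6833) theta=2939/25200 (≈0.1166)
|theta_initial|=0.1000 |theta_final|=2939/25200 (≈0.1166) -> increased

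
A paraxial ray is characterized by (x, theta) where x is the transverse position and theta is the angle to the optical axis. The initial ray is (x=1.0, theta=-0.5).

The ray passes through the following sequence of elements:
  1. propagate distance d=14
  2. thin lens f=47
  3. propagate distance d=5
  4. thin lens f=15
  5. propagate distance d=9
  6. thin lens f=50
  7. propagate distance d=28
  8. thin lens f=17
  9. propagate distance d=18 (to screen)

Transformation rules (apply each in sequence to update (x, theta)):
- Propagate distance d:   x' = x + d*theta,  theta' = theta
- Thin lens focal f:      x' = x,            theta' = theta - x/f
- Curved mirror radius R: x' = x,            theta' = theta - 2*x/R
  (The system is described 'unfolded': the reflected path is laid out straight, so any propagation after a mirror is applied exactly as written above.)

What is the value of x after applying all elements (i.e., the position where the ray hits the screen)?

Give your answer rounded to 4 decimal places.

Answer: 4.9885

Derivation:
Initial: x=1.0000 theta=-0.5000
After 1 (propagate distance d=14): x=-6.0000 theta=-0.5000
After 2 (thin lens f=47): x=-6.0000 theta=-35/94 (≈-0.3723)
After 3 (propagate distance d=5): x=-739/94 (≈-7.8617) theta=-35/94 (≈-0.3723)
After 4 (thin lens f=15): x=-739/94 (≈-7.8617) theta=107/705 (≈0.1518)
After 5 (propagate distance d=9): x=-3053/470 (≈-6.4957) theta=107/705 (≈0.1518)
After 6 (thin lens f=50): x=-3053/470 (≈-6.4957) theta=19859/70500 (≈0.2817)
After 7 (propagate distance d=28): x=49051/35250 (≈1.3915) theta=19859/70500 (≈0.2817)
After 8 (thin lens f=17): x=49051/35250 (≈1.3915) theta=239501/1198500 (≈0.1998)
After 9 (propagate distance d=18 (to screen)): x=1494688/299625 (≈4.9885) theta=239501/1198500 (≈0.1998)
Rounded to 4 decimal places: x = 4.9885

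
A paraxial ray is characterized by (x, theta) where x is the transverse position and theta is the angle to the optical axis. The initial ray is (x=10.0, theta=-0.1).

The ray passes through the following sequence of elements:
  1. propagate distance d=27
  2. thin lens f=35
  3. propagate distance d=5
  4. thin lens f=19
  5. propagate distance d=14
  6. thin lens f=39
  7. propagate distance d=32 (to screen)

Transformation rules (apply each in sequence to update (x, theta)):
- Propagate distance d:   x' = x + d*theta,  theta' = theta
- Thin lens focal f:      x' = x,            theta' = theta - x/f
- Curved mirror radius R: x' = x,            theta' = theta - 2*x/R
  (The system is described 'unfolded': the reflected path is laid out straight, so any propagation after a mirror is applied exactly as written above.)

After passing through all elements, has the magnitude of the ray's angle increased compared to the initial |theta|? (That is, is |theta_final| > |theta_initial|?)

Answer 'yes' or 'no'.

Initial: x=10.0000 theta=-0.1000
After 1 (propagate distance d=27): x=7.3000 theta=-0.1000
After 2 (thin lens f=35): x=7.3000 theta=-54/175 (≈-0.3086)
After 3 (propagate distance d=5): x=403/70 (≈5.7571) theta=-54/175 (≈-0.3086)
After 4 (thin lens f=19): x=403/70 (≈5.7571) theta=-581/950 (≈-0.6116)
After 5 (propagate distance d=14): x=-18653/6650 (≈-2.8050) theta=-581/950 (≈-0.6116)
After 6 (thin lens f=39): x=-18653/6650 (≈-2.8050) theta=-13996/25935 (≈-0.5397)
After 7 (propagate distance d=32 (to screen)): x=-743741/37050 (≈-20.0740) theta=-13996/25935 (≈-0.5397)
|theta_initial|=0.1000 |theta_final|=13996/25935 (≈0.5397) -> increased

Answer: yes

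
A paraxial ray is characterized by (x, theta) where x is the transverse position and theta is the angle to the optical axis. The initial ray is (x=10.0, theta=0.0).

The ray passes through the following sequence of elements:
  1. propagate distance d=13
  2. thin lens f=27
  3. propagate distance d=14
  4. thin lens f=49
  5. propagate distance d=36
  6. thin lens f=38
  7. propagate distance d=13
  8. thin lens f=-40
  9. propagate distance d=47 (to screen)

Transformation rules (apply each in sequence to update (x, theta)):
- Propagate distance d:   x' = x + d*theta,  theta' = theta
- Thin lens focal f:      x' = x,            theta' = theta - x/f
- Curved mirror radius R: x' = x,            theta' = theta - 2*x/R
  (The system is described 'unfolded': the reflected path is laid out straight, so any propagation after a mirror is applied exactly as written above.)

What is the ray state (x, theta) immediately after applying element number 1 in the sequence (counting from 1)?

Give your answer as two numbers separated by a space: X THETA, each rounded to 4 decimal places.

Initial: x=10.0000 theta=0.0000
After 1 (propagate distance d=13): x=10.0000 theta=0.0000
Rounded to 4 decimal places: x = 10.0000, theta = 0.0000

Answer: 10.0000 0.0000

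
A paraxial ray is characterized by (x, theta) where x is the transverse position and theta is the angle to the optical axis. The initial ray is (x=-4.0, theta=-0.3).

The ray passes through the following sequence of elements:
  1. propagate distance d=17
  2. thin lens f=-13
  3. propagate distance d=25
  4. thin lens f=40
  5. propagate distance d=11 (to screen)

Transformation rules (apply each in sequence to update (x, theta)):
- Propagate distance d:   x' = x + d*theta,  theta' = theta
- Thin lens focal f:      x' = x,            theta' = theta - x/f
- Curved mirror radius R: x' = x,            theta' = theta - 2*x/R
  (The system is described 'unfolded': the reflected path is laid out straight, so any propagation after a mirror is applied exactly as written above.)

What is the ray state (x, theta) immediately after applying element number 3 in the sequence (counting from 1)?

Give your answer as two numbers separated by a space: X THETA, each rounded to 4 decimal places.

Initial: x=-4.0000 theta=-0.3000
After 1 (propagate distance d=17): x=-9.1000 theta=-0.3000
After 2 (thin lens f=-13): x=-9.1000 theta=-1.0000
After 3 (propagate distance d=25): x=-34.1000 theta=-1.0000
Rounded to 4 decimal places: x = -34.1000, theta = -1.0000

Answer: -34.1000 -1.0000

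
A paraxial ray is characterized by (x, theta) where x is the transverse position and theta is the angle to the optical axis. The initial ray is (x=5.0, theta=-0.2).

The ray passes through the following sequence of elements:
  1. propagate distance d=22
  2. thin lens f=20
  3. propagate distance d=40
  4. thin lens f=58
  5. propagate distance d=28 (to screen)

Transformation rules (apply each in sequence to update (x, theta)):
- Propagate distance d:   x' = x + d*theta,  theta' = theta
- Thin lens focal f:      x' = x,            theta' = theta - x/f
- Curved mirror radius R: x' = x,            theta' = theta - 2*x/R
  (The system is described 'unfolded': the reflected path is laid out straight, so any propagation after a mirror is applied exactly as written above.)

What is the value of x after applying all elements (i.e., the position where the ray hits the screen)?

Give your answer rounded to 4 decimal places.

Answer: -10.8883

Derivation:
Initial: x=5.0000 theta=-0.2000
After 1 (propagate distance d=22): x=0.6000 theta=-0.2000
After 2 (thin lens f=20): x=0.6000 theta=-0.2300
After 3 (propagate distance d=40): x=-8.6000 theta=-0.2300
After 4 (thin lens f=58): x=-8.6000 theta=-237/2900 (≈-0.0817)
After 5 (propagate distance d=28 (to screen)): x=-7894/725 (≈-10.8883) theta=-237/2900 (≈-0.0817)
Rounded to 4 decimal places: x = -10.8883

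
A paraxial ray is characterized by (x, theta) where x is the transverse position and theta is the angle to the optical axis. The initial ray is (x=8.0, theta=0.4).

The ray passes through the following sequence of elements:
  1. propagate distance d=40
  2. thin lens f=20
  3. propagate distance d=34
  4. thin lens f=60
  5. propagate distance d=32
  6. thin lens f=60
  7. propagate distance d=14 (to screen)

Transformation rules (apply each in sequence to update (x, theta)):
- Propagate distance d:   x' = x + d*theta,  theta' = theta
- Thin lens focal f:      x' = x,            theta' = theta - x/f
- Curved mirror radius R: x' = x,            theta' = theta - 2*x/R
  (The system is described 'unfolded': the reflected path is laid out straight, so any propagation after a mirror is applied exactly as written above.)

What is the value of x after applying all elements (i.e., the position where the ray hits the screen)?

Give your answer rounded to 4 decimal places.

Answer: -31.2249

Derivation:
Initial: x=8.0000 theta=0.4000
After 1 (propagate distance d=40): x=24.0000 theta=0.4000
After 2 (thin lens f=20): x=24.0000 theta=-0.8000
After 3 (propagate distance d=34): x=-3.2000 theta=-0.8000
After 4 (thin lens f=60): x=-3.2000 theta=-56/75 (≈-0.7467)
After 5 (propagate distance d=32): x=-2032/75 (≈-27.0933) theta=-56/75 (≈-0.7467)
After 6 (thin lens f=60): x=-2032/75 (≈-27.0933) theta=-332/1125 (≈-0.2951)
After 7 (propagate distance d=14 (to screen)): x=-35128/1125 (≈-31.2249) theta=-332/1125 (≈-0.2951)
Rounded to 4 decimal places: x = -31.2249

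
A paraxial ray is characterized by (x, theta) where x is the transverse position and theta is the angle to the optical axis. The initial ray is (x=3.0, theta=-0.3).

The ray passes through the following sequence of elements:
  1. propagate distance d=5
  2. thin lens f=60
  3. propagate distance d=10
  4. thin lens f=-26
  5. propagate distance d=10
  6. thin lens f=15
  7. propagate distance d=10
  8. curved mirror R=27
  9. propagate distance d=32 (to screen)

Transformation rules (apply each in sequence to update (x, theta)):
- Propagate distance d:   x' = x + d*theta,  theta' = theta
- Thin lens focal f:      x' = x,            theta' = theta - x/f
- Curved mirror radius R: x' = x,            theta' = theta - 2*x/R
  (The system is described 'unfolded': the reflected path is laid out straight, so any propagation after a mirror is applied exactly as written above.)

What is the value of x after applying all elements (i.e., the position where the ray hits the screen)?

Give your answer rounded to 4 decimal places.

Initial: x=3.0000 theta=-0.3000
After 1 (propagate distance d=5): x=1.5000 theta=-0.3000
After 2 (thin lens f=60): x=1.5000 theta=-0.3250
After 3 (propagate distance d=10): x=-1.7500 theta=-0.3250
After 4 (thin lens f=-26): x=-1.7500 theta=-51/130 (≈-0.3923)
After 5 (propagate distance d=10): x=-295/52 (≈-5.6731) theta=-51/130 (≈-0.3923)
After 6 (thin lens f=15): x=-295/52 (≈-5.6731) theta=-11/780 (≈-0.0141)
After 7 (propagate distance d=10): x=-907/156 (≈-5.8141) theta=-11/780 (≈-0.0141)
After 8 (curved mirror R=27): x=-907/156 (≈-5.8141) theta=8773/21060 (≈0.4166)
After 9 (propagate distance d=32 (to screen)): x=158291/21060 (≈7.5162) theta=8773/21060 (≈0.4166)
Rounded to 4 decimal places: x = 7.5162

Answer: 7.5162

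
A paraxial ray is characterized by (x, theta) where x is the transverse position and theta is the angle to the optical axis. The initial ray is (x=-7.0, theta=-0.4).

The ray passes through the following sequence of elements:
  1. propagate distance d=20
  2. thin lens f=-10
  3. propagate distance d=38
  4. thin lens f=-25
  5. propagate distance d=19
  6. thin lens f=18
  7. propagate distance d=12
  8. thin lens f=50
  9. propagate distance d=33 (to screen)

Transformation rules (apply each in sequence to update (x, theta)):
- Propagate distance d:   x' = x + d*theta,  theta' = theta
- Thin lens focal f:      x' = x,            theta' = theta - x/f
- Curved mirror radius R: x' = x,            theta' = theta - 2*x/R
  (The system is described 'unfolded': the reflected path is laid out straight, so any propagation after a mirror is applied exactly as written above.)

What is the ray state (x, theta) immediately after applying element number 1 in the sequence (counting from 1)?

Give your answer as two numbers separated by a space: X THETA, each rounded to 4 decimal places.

Answer: -15.0000 -0.4000

Derivation:
Initial: x=-7.0000 theta=-0.4000
After 1 (propagate distance d=20): x=-15.0000 theta=-0.4000
Rounded to 4 decimal places: x = -15.0000, theta = -0.4000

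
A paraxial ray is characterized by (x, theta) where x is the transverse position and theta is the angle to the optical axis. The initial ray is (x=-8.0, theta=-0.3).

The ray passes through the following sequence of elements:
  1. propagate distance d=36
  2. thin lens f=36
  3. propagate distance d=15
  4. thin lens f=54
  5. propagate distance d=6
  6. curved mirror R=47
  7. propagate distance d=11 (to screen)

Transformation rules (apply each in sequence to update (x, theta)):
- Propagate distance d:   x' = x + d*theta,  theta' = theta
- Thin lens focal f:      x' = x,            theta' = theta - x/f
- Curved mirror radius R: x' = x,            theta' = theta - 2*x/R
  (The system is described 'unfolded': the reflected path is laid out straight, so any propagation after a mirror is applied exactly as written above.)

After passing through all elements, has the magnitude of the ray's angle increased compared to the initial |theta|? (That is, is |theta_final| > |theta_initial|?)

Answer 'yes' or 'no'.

Initial: x=-8.0000 theta=-0.3000
After 1 (propagate distance d=36): x=-18.8000 theta=-0.3000
After 2 (thin lens f=36): x=-18.8000 theta=2/9 (≈0.2222)
After 3 (propagate distance d=15): x=-232/15 (≈-15.4667) theta=2/9 (≈0.2222)
After 4 (thin lens f=54): x=-232/15 (≈-15.4667) theta=206/405 (≈0.5086)
After 5 (propagate distance d=6): x=-1676/135 (≈-12.4148) theta=206/405 (≈0.5086)
After 6 (curved mirror R=47): x=-1676/135 (≈-12.4148) theta=19738/19035 (≈1.0369)
After 7 (propagate distance d=11 (to screen)): x=-19198/19035 (≈-1.0086) theta=19738/19035 (≈1.0369)
|theta_initial|=0.3000 |theta_final|=19738/19035 (≈1.0369) -> increased

Answer: yes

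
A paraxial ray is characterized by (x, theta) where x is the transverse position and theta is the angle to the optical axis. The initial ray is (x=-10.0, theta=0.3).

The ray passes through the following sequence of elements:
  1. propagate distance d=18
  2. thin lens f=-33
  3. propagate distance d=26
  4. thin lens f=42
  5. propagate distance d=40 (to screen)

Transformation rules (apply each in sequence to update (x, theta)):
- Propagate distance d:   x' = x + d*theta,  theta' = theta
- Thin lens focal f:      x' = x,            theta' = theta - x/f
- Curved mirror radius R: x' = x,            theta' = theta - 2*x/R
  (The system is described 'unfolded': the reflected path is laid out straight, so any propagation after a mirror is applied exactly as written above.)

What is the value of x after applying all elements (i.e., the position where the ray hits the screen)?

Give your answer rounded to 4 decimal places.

Initial: x=-10.0000 theta=0.3000
After 1 (propagate distance d=18): x=-4.6000 theta=0.3000
After 2 (thin lens f=-33): x=-4.6000 theta=53/330 (≈0.1606)
After 3 (propagate distance d=26): x=-14/33 (≈-0.4242) theta=53/330 (≈0.1606)
After 4 (thin lens f=42): x=-14/33 (≈-0.4242) theta=169/990 (≈0.1707)
After 5 (propagate distance d=40 (to screen)): x=634/99 (≈6.4040) theta=169/990 (≈0.1707)
Rounded to 4 decimal places: x = 6.4040

Answer: 6.4040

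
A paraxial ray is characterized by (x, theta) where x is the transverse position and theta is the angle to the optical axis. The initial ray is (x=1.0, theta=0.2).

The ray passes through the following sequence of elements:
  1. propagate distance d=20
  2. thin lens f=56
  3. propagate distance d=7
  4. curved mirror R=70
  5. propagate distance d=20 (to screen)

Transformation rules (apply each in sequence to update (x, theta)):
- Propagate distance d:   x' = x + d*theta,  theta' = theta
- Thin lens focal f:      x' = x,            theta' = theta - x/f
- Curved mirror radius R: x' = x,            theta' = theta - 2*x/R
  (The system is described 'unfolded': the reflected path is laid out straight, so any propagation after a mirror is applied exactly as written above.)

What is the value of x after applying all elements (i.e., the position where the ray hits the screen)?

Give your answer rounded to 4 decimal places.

Initial: x=1.0000 theta=0.2000
After 1 (propagate distance d=20): x=5.0000 theta=0.2000
After 2 (thin lens f=56): x=5.0000 theta=31/280 (≈0.1107)
After 3 (propagate distance d=7): x=5.7750 theta=31/280 (≈0.1107)
After 4 (curved mirror R=70): x=5.7750 theta=-19/350 (≈-0.0543)
After 5 (propagate distance d=20 (to screen)): x=1313/280 (≈4.6893) theta=-19/350 (≈-0.0543)
Rounded to 4 decimal places: x = 4.6893

Answer: 4.6893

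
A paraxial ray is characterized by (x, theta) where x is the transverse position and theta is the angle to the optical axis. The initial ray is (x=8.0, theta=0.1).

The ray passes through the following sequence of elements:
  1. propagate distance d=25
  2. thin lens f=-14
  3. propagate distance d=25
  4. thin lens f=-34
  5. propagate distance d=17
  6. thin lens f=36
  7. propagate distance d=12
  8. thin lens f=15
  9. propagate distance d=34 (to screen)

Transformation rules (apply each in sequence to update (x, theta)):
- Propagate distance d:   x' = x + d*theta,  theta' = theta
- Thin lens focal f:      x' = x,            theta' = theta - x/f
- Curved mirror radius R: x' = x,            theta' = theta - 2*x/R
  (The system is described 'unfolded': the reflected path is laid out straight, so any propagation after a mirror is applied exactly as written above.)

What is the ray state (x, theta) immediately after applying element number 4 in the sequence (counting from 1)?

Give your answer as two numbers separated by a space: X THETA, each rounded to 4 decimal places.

Answer: 31.7500 1.7838

Derivation:
Initial: x=8.0000 theta=0.1000
After 1 (propagate distance d=25): x=10.5000 theta=0.1000
After 2 (thin lens f=-14): x=10.5000 theta=0.8500
After 3 (propagate distance d=25): x=31.7500 theta=0.8500
After 4 (thin lens f=-34): x=31.7500 theta=1213/680 (≈1.7838)
Rounded to 4 decimal places: x = 31.7500, theta = 1.7838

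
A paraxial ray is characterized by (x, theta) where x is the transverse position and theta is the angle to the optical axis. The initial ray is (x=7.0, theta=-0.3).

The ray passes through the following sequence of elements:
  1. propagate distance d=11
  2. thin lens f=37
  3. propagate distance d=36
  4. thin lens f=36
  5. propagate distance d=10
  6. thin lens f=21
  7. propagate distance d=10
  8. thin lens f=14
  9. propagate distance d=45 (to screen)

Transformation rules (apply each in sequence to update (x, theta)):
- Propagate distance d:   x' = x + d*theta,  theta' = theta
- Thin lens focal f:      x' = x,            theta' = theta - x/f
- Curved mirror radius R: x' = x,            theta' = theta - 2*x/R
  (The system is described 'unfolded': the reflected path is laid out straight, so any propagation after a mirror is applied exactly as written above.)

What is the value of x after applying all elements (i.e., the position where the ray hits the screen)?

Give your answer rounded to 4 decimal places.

Initial: x=7.0000 theta=-0.3000
After 1 (propagate distance d=11): x=3.7000 theta=-0.3000
After 2 (thin lens f=37): x=3.7000 theta=-0.4000
After 3 (propagate distance d=36): x=-10.7000 theta=-0.4000
After 4 (thin lens f=36): x=-10.7000 theta=-37/360 (≈-0.1028)
After 5 (propagate distance d=10): x=-2111/180 (≈-11.7278) theta=-37/360 (≈-0.1028)
After 6 (thin lens f=21): x=-2111/180 (≈-11.7278) theta=689/1512 (≈0.4557)
After 7 (propagate distance d=10): x=-13553/1890 (≈-7.1709) theta=689/1512 (≈0.4557)
After 8 (thin lens f=14): x=-13553/1890 (≈-7.1709) theta=51221/52920 (≈0.9679)
After 9 (propagate distance d=45 (to screen)): x=1925461/52920 (≈36.3844) theta=51221/52920 (≈0.9679)
Rounded to 4 decimal places: x = 36.3844

Answer: 36.3844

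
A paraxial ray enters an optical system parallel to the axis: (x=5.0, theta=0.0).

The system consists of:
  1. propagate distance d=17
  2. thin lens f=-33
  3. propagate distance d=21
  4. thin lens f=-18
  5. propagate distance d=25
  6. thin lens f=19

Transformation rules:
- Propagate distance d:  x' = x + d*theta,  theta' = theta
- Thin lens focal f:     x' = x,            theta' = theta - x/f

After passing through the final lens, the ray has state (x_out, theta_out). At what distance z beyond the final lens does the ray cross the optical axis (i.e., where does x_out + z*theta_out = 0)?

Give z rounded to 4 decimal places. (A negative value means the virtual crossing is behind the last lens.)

Initial: x=5.0000 theta=0.0000
After 1 (propagate distance d=17): x=5.0000 theta=0.0000
After 2 (thin lens f=-33): x=5.0000 theta=5/33 (≈0.1515)
After 3 (propagate distance d=21): x=90/11 (≈8.1818) theta=5/33 (≈0.1515)
After 4 (thin lens f=-18): x=90/11 (≈8.1818) theta=20/33 (≈0.6061)
After 5 (propagate distance d=25): x=70/3 (≈23.3333) theta=20/33 (≈0.6061)
After 6 (thin lens f=19): x=70/3 (≈23.3333) theta=-130/209 (≈-0.6220)
z_focus = -x_out/theta_out = -(70/3)/(-130/209) = 1463/39 ≈ 37.5128
Rounded to 4 decimal places: z = 37.5128

Answer: 37.5128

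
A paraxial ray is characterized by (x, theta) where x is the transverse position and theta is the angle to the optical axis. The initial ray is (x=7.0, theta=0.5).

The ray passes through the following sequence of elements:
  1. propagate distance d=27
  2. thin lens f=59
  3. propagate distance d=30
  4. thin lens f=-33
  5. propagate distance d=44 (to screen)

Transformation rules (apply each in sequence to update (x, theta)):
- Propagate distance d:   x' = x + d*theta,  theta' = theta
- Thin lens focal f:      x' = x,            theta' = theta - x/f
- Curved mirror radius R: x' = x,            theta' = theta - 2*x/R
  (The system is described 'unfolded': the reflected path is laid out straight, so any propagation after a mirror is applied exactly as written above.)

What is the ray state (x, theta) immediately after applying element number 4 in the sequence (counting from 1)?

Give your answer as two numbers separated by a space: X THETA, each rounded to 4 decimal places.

Initial: x=7.0000 theta=0.5000
After 1 (propagate distance d=27): x=20.5000 theta=0.5000
After 2 (thin lens f=59): x=20.5000 theta=9/59 (≈0.1525)
After 3 (propagate distance d=30): x=2959/118 (≈25.0763) theta=9/59 (≈0.1525)
After 4 (thin lens f=-33): x=2959/118 (≈25.0763) theta=323/354 (≈0.9124)
Rounded to 4 decimal places: x = 25.0763, theta = 0.9124

Answer: 25.0763 0.9124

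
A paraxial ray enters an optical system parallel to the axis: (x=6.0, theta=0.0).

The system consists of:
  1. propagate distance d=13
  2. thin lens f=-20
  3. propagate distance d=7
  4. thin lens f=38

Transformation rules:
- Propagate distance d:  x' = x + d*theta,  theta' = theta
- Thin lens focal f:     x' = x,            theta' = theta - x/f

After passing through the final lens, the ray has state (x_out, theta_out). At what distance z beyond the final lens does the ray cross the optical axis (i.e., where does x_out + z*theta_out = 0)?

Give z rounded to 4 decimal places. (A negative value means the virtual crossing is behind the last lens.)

Answer: -93.2727

Derivation:
Initial: x=6.0000 theta=0.0000
After 1 (propagate distance d=13): x=6.0000 theta=0.0000
After 2 (thin lens f=-20): x=6.0000 theta=0.3000
After 3 (propagate distance d=7): x=8.1000 theta=0.3000
After 4 (thin lens f=38): x=8.1000 theta=33/380 (≈0.0868)
z_focus = -x_out/theta_out = -(8.1000)/(33/380) = -1026/11 ≈ -93.2727
Rounded to 4 decimal places: z = -93.2727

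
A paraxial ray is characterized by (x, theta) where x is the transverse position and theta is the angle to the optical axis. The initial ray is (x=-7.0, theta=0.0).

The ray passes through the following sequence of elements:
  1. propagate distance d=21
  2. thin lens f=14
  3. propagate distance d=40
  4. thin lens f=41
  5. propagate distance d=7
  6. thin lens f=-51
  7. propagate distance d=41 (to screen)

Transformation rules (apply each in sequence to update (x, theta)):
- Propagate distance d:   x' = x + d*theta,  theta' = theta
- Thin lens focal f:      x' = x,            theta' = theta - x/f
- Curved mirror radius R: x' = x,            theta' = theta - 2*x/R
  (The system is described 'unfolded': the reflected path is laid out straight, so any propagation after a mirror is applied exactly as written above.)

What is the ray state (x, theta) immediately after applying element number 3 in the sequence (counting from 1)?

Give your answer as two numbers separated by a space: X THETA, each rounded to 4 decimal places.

Initial: x=-7.0000 theta=0.0000
After 1 (propagate distance d=21): x=-7.0000 theta=0.0000
After 2 (thin lens f=14): x=-7.0000 theta=0.5000
After 3 (propagate distance d=40): x=13.0000 theta=0.5000
Rounded to 4 decimal places: x = 13.0000, theta = 0.5000

Answer: 13.0000 0.5000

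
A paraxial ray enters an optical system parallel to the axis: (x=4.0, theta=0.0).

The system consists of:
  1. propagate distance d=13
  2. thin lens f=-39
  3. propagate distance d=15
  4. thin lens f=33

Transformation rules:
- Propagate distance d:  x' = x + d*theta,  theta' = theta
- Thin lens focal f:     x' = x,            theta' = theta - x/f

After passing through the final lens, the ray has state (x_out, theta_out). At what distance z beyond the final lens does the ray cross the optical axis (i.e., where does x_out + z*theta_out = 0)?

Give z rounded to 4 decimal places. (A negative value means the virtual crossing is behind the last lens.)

Answer: 84.8571

Derivation:
Initial: x=4.0000 theta=0.0000
After 1 (propagate distance d=13): x=4.0000 theta=0.0000
After 2 (thin lens f=-39): x=4.0000 theta=4/39 (≈0.1026)
After 3 (propagate distance d=15): x=72/13 (≈5.5385) theta=4/39 (≈0.1026)
After 4 (thin lens f=33): x=72/13 (≈5.5385) theta=-28/429 (≈-0.0653)
z_focus = -x_out/theta_out = -(72/13)/(-28/429) = 594/7 ≈ 84.8571
Rounded to 4 decimal places: z = 84.8571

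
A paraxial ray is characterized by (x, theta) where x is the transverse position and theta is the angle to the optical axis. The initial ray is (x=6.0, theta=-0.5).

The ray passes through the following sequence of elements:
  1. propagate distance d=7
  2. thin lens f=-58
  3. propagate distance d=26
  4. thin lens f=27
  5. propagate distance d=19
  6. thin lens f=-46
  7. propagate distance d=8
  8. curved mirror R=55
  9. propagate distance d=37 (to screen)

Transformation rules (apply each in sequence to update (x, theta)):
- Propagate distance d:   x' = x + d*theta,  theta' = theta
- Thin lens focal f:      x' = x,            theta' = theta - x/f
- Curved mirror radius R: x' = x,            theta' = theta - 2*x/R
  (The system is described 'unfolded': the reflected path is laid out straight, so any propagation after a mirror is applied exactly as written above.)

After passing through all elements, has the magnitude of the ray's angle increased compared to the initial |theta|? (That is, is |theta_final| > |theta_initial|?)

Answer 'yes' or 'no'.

Answer: no

Derivation:
Initial: x=6.0000 theta=-0.5000
After 1 (propagate distance d=7): x=2.5000 theta=-0.5000
After 2 (thin lens f=-58): x=2.5000 theta=-53/116 (≈-0.4569)
After 3 (propagate distance d=26): x=-272/29 (≈-9.3793) theta=-53/116 (≈-0.4569)
After 4 (thin lens f=27): x=-272/29 (≈-9.3793) theta=-343/3132 (≈-0.1095)
After 5 (propagate distance d=19): x=-35893/3132 (≈-11.4601) theta=-343/3132 (≈-0.1095)
After 6 (thin lens f=-46): x=-35893/3132 (≈-11.4601) theta=-51671/144072 (≈-0.3586)
After 7 (propagate distance d=8): x=-1032223/72036 (≈-14.3293) theta=-51671/144072 (≈-0.3586)
After 8 (curved mirror R=55): x=-1032223/72036 (≈-14.3293) theta=1286987/7923960 (≈0.1624)
After 9 (propagate distance d=37 (to screen)): x=-21975337/2641320 (≈-8.3198) theta=1286987/7923960 (≈0.1624)
|theta_initial|=0.5000 |theta_final|=1286987/7923960 (≈0.1624) -> not increased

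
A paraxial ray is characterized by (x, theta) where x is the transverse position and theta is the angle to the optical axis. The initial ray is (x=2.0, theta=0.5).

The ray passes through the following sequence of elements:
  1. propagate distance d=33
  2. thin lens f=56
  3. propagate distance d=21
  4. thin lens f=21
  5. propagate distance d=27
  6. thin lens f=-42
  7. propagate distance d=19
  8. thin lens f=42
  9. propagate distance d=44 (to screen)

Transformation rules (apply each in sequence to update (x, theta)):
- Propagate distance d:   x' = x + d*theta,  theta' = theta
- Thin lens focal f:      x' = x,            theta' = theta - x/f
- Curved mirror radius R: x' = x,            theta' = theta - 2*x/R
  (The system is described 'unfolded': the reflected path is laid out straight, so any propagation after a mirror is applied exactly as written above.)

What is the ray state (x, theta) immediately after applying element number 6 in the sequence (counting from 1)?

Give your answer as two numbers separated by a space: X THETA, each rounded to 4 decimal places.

Initial: x=2.0000 theta=0.5000
After 1 (propagate distance d=33): x=18.5000 theta=0.5000
After 2 (thin lens f=56): x=18.5000 theta=19/112 (≈0.1696)
After 3 (propagate distance d=21): x=22.0625 theta=19/112 (≈0.1696)
After 4 (thin lens f=21): x=22.0625 theta=-37/42 (≈-0.8810)
After 5 (propagate distance d=27): x=-193/112 (≈-1.7232) theta=-37/42 (≈-0.8810)
After 6 (thin lens f=-42): x=-193/112 (≈-1.7232) theta=-4337/4704 (≈-0.9220)
Rounded to 4 decimal places: x = -1.7232, theta = -0.9220

Answer: -1.7232 -0.9220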